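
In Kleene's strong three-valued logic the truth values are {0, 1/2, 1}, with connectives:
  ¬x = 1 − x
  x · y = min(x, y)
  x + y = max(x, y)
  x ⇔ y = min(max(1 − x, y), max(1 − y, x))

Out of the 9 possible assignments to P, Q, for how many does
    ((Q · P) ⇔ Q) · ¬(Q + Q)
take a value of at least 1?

3

P = 0, Q = 0 ↦ 1  ≥
P = 0, Q = 1/2 ↦ 1/2  <
P = 0, Q = 1 ↦ 0  <
P = 1/2, Q = 0 ↦ 1  ≥
P = 1/2, Q = 1/2 ↦ 1/2  <
P = 1/2, Q = 1 ↦ 0  <
P = 1, Q = 0 ↦ 1  ≥
P = 1, Q = 1/2 ↦ 1/2  <
P = 1, Q = 1 ↦ 0  <
So 3 of the 9 assignments meet the threshold.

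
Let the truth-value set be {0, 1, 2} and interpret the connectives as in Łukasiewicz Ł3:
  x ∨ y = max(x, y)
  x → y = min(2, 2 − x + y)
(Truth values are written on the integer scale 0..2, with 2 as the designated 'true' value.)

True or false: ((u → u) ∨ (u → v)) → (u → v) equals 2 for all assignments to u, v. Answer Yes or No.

Counterexample: take u = 1, v = 0.
u → u = 1 → 1 = 2
u → v = 1 → 0 = 1
(u → u) ∨ (u → v) = 2 ∨ 1 = 2
u → v = 1 → 0 = 1
((u → u) ∨ (u → v)) → (u → v) = 2 → 1 = 1
This gives 1 ≠ 2.

No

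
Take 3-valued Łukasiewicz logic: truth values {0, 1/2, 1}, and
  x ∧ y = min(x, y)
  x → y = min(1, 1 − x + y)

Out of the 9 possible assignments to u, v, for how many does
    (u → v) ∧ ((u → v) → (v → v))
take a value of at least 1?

u = 0, v = 0 ↦ 1  ≥
u = 0, v = 1/2 ↦ 1  ≥
u = 0, v = 1 ↦ 1  ≥
u = 1/2, v = 0 ↦ 1/2  <
u = 1/2, v = 1/2 ↦ 1  ≥
u = 1/2, v = 1 ↦ 1  ≥
u = 1, v = 0 ↦ 0  <
u = 1, v = 1/2 ↦ 1/2  <
u = 1, v = 1 ↦ 1  ≥
So 6 of the 9 assignments meet the threshold.

6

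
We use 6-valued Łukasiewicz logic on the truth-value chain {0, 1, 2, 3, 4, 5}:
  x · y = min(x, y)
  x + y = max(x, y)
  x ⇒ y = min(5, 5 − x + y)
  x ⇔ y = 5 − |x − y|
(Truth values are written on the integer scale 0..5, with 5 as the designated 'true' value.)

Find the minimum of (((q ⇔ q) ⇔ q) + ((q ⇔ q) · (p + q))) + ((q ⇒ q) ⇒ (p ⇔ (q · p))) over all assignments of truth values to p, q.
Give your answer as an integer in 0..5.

Take p = 2, q = 0:
q ⇔ q = 0 ⇔ 0 = 5
(q ⇔ q) ⇔ q = 5 ⇔ 0 = 0
q ⇔ q = 0 ⇔ 0 = 5
p + q = 2 + 0 = 2
(q ⇔ q) · (p + q) = 5 · 2 = 2
((q ⇔ q) ⇔ q) + ((q ⇔ q) · (p + q)) = 0 + 2 = 2
q ⇒ q = 0 ⇒ 0 = 5
q · p = 0 · 2 = 0
p ⇔ (q · p) = 2 ⇔ 0 = 3
(q ⇒ q) ⇒ (p ⇔ (q · p)) = 5 ⇒ 3 = 3
(((q ⇔ q) ⇔ q) + ((q ⇔ q) · (p + q))) + ((q ⇒ q) ⇒ (p ⇔ (q · p))) = 2 + 3 = 3
No assignment yields a value below 3, so this is the minimum.

3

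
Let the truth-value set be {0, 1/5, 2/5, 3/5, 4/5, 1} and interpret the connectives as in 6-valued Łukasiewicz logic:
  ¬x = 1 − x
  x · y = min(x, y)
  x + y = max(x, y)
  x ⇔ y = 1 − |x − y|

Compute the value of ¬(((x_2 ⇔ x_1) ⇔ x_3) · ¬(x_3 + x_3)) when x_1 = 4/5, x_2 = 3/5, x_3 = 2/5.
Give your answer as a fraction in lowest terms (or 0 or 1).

2/5

x_2 ⇔ x_1 = 3/5 ⇔ 4/5 = 4/5
(x_2 ⇔ x_1) ⇔ x_3 = 4/5 ⇔ 2/5 = 3/5
x_3 + x_3 = 2/5 + 2/5 = 2/5
¬(x_3 + x_3) = ¬2/5 = 3/5
((x_2 ⇔ x_1) ⇔ x_3) · ¬(x_3 + x_3) = 3/5 · 3/5 = 3/5
¬(((x_2 ⇔ x_1) ⇔ x_3) · ¬(x_3 + x_3)) = ¬3/5 = 2/5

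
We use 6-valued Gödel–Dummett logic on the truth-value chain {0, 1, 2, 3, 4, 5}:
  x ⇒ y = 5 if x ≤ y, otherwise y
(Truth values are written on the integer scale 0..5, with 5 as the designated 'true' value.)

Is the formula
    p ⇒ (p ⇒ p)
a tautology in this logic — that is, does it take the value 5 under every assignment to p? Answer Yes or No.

p = 0 ↦ 5
p = 1 ↦ 5
p = 2 ↦ 5
p = 3 ↦ 5
p = 4 ↦ 5
p = 5 ↦ 5
Every assignment gives a value ≥ 5.

Yes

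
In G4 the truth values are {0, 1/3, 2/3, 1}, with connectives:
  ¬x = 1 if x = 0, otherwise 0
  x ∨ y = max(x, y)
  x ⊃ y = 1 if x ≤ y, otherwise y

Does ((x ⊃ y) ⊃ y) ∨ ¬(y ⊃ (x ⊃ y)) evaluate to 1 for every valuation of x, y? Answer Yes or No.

Counterexample: take x = 0, y = 0.
x ⊃ y = 0 ⊃ 0 = 1
(x ⊃ y) ⊃ y = 1 ⊃ 0 = 0
y ⊃ (x ⊃ y) = 0 ⊃ 1 = 1
¬(y ⊃ (x ⊃ y)) = ¬1 = 0
((x ⊃ y) ⊃ y) ∨ ¬(y ⊃ (x ⊃ y)) = 0 ∨ 0 = 0
This gives 0 ≠ 1.

No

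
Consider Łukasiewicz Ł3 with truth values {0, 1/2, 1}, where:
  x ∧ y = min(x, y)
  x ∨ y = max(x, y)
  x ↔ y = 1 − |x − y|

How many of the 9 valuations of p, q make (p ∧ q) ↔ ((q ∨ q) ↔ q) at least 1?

1

p = 0, q = 0 ↦ 0  <
p = 0, q = 1/2 ↦ 0  <
p = 0, q = 1 ↦ 0  <
p = 1/2, q = 0 ↦ 0  <
p = 1/2, q = 1/2 ↦ 1/2  <
p = 1/2, q = 1 ↦ 1/2  <
p = 1, q = 0 ↦ 0  <
p = 1, q = 1/2 ↦ 1/2  <
p = 1, q = 1 ↦ 1  ≥
So 1 of the 9 assignments meets the threshold.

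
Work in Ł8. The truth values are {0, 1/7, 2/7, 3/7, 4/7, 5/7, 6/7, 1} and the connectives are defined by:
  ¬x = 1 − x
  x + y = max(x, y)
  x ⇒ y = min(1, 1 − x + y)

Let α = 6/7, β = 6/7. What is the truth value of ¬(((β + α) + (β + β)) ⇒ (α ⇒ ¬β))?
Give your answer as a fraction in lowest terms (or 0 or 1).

β + α = 6/7 + 6/7 = 6/7
β + β = 6/7 + 6/7 = 6/7
(β + α) + (β + β) = 6/7 + 6/7 = 6/7
¬β = ¬6/7 = 1/7
α ⇒ ¬β = 6/7 ⇒ 1/7 = 2/7
((β + α) + (β + β)) ⇒ (α ⇒ ¬β) = 6/7 ⇒ 2/7 = 3/7
¬(((β + α) + (β + β)) ⇒ (α ⇒ ¬β)) = ¬3/7 = 4/7

4/7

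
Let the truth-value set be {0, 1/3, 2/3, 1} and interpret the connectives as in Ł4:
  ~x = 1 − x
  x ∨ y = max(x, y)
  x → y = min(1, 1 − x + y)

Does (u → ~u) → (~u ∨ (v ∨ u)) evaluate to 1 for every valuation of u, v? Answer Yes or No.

No

Counterexample: take u = 1/3, v = 0.
~u = ~1/3 = 2/3
u → ~u = 1/3 → 2/3 = 1
~u = ~1/3 = 2/3
v ∨ u = 0 ∨ 1/3 = 1/3
~u ∨ (v ∨ u) = 2/3 ∨ 1/3 = 2/3
(u → ~u) → (~u ∨ (v ∨ u)) = 1 → 2/3 = 2/3
This gives 2/3 ≠ 1.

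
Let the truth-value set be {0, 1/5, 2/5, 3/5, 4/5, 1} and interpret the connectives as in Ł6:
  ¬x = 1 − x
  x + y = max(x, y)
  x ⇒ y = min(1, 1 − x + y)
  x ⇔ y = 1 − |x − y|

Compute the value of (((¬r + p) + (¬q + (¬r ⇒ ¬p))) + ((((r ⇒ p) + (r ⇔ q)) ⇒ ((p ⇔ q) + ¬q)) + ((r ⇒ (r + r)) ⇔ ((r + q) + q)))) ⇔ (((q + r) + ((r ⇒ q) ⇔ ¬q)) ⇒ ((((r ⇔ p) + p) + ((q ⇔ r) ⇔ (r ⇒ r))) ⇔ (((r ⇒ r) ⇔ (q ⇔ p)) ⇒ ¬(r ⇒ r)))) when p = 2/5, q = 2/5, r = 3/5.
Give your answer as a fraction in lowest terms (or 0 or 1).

2/5

¬r = ¬3/5 = 2/5
¬r + p = 2/5 + 2/5 = 2/5
¬q = ¬2/5 = 3/5
¬r = ¬3/5 = 2/5
¬p = ¬2/5 = 3/5
¬r ⇒ ¬p = 2/5 ⇒ 3/5 = 1
¬q + (¬r ⇒ ¬p) = 3/5 + 1 = 1
(¬r + p) + (¬q + (¬r ⇒ ¬p)) = 2/5 + 1 = 1
r ⇒ p = 3/5 ⇒ 2/5 = 4/5
r ⇔ q = 3/5 ⇔ 2/5 = 4/5
(r ⇒ p) + (r ⇔ q) = 4/5 + 4/5 = 4/5
p ⇔ q = 2/5 ⇔ 2/5 = 1
¬q = ¬2/5 = 3/5
(p ⇔ q) + ¬q = 1 + 3/5 = 1
((r ⇒ p) + (r ⇔ q)) ⇒ ((p ⇔ q) + ¬q) = 4/5 ⇒ 1 = 1
r + r = 3/5 + 3/5 = 3/5
r ⇒ (r + r) = 3/5 ⇒ 3/5 = 1
r + q = 3/5 + 2/5 = 3/5
(r + q) + q = 3/5 + 2/5 = 3/5
(r ⇒ (r + r)) ⇔ ((r + q) + q) = 1 ⇔ 3/5 = 3/5
(((r ⇒ p) + (r ⇔ q)) ⇒ ((p ⇔ q) + ¬q)) + ((r ⇒ (r + r)) ⇔ ((r + q) + q)) = 1 + 3/5 = 1
((¬r + p) + (¬q + (¬r ⇒ ¬p))) + ((((r ⇒ p) + (r ⇔ q)) ⇒ ((p ⇔ q) + ¬q)) + ((r ⇒ (r + r)) ⇔ ((r + q) + q))) = 1 + 1 = 1
q + r = 2/5 + 3/5 = 3/5
r ⇒ q = 3/5 ⇒ 2/5 = 4/5
¬q = ¬2/5 = 3/5
(r ⇒ q) ⇔ ¬q = 4/5 ⇔ 3/5 = 4/5
(q + r) + ((r ⇒ q) ⇔ ¬q) = 3/5 + 4/5 = 4/5
r ⇔ p = 3/5 ⇔ 2/5 = 4/5
(r ⇔ p) + p = 4/5 + 2/5 = 4/5
q ⇔ r = 2/5 ⇔ 3/5 = 4/5
r ⇒ r = 3/5 ⇒ 3/5 = 1
(q ⇔ r) ⇔ (r ⇒ r) = 4/5 ⇔ 1 = 4/5
((r ⇔ p) + p) + ((q ⇔ r) ⇔ (r ⇒ r)) = 4/5 + 4/5 = 4/5
r ⇒ r = 3/5 ⇒ 3/5 = 1
q ⇔ p = 2/5 ⇔ 2/5 = 1
(r ⇒ r) ⇔ (q ⇔ p) = 1 ⇔ 1 = 1
r ⇒ r = 3/5 ⇒ 3/5 = 1
¬(r ⇒ r) = ¬1 = 0
((r ⇒ r) ⇔ (q ⇔ p)) ⇒ ¬(r ⇒ r) = 1 ⇒ 0 = 0
(((r ⇔ p) + p) + ((q ⇔ r) ⇔ (r ⇒ r))) ⇔ (((r ⇒ r) ⇔ (q ⇔ p)) ⇒ ¬(r ⇒ r)) = 4/5 ⇔ 0 = 1/5
((q + r) + ((r ⇒ q) ⇔ ¬q)) ⇒ ((((r ⇔ p) + p) + ((q ⇔ r) ⇔ (r ⇒ r))) ⇔ (((r ⇒ r) ⇔ (q ⇔ p)) ⇒ ¬(r ⇒ r))) = 4/5 ⇒ 1/5 = 2/5
(((¬r + p) + (¬q + (¬r ⇒ ¬p))) + ((((r ⇒ p) + (r ⇔ q)) ⇒ ((p ⇔ q) + ¬q)) + ((r ⇒ (r + r)) ⇔ ((r + q) + q)))) ⇔ (((q + r) + ((r ⇒ q) ⇔ ¬q)) ⇒ ((((r ⇔ p) + p) + ((q ⇔ r) ⇔ (r ⇒ r))) ⇔ (((r ⇒ r) ⇔ (q ⇔ p)) ⇒ ¬(r ⇒ r)))) = 1 ⇔ 2/5 = 2/5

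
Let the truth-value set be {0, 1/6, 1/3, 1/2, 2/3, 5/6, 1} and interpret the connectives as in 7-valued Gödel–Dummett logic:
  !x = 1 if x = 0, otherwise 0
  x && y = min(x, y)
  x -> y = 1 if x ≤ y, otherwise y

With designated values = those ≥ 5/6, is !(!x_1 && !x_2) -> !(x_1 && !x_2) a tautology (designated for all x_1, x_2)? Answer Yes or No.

Counterexample: take x_1 = 1/6, x_2 = 0.
!x_1 = !1/6 = 0
!x_2 = !0 = 1
!x_1 && !x_2 = 0 && 1 = 0
!(!x_1 && !x_2) = !0 = 1
!x_2 = !0 = 1
x_1 && !x_2 = 1/6 && 1 = 1/6
!(x_1 && !x_2) = !1/6 = 0
!(!x_1 && !x_2) -> !(x_1 && !x_2) = 1 -> 0 = 0
This gives 0, which is below 5/6.

No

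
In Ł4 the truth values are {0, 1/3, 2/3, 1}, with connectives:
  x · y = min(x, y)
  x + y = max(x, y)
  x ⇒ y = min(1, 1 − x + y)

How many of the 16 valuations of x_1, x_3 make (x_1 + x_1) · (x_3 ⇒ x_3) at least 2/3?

8

x_1 = 0, x_3 = 0 ↦ 0  <
x_1 = 0, x_3 = 1/3 ↦ 0  <
x_1 = 0, x_3 = 2/3 ↦ 0  <
x_1 = 0, x_3 = 1 ↦ 0  <
x_1 = 1/3, x_3 = 0 ↦ 1/3  <
x_1 = 1/3, x_3 = 1/3 ↦ 1/3  <
x_1 = 1/3, x_3 = 2/3 ↦ 1/3  <
x_1 = 1/3, x_3 = 1 ↦ 1/3  <
x_1 = 2/3, x_3 = 0 ↦ 2/3  ≥
x_1 = 2/3, x_3 = 1/3 ↦ 2/3  ≥
x_1 = 2/3, x_3 = 2/3 ↦ 2/3  ≥
x_1 = 2/3, x_3 = 1 ↦ 2/3  ≥
x_1 = 1, x_3 = 0 ↦ 1  ≥
x_1 = 1, x_3 = 1/3 ↦ 1  ≥
x_1 = 1, x_3 = 2/3 ↦ 1  ≥
x_1 = 1, x_3 = 1 ↦ 1  ≥
So 8 of the 16 assignments meet the threshold.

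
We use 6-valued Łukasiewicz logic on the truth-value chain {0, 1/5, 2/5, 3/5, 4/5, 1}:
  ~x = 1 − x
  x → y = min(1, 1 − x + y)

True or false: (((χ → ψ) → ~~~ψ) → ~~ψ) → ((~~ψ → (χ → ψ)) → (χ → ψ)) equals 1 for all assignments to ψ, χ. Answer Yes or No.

No

Counterexample: take ψ = 3/5, χ = 4/5.
χ → ψ = 4/5 → 3/5 = 4/5
~ψ = ~3/5 = 2/5
~~ψ = ~2/5 = 3/5
~~~ψ = ~3/5 = 2/5
(χ → ψ) → ~~~ψ = 4/5 → 2/5 = 3/5
~ψ = ~3/5 = 2/5
~~ψ = ~2/5 = 3/5
((χ → ψ) → ~~~ψ) → ~~ψ = 3/5 → 3/5 = 1
~ψ = ~3/5 = 2/5
~~ψ = ~2/5 = 3/5
χ → ψ = 4/5 → 3/5 = 4/5
~~ψ → (χ → ψ) = 3/5 → 4/5 = 1
χ → ψ = 4/5 → 3/5 = 4/5
(~~ψ → (χ → ψ)) → (χ → ψ) = 1 → 4/5 = 4/5
(((χ → ψ) → ~~~ψ) → ~~ψ) → ((~~ψ → (χ → ψ)) → (χ → ψ)) = 1 → 4/5 = 4/5
This gives 4/5 ≠ 1.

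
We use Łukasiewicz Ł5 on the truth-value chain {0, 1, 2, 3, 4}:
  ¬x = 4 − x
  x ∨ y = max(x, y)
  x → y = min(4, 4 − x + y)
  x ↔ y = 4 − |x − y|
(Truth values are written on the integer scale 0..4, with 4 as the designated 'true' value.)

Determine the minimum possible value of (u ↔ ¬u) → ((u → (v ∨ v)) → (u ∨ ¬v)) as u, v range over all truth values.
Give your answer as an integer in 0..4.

2

Take u = 2, v = 2:
¬u = ¬2 = 2
u ↔ ¬u = 2 ↔ 2 = 4
v ∨ v = 2 ∨ 2 = 2
u → (v ∨ v) = 2 → 2 = 4
¬v = ¬2 = 2
u ∨ ¬v = 2 ∨ 2 = 2
(u → (v ∨ v)) → (u ∨ ¬v) = 4 → 2 = 2
(u ↔ ¬u) → ((u → (v ∨ v)) → (u ∨ ¬v)) = 4 → 2 = 2
No assignment yields a value below 2, so this is the minimum.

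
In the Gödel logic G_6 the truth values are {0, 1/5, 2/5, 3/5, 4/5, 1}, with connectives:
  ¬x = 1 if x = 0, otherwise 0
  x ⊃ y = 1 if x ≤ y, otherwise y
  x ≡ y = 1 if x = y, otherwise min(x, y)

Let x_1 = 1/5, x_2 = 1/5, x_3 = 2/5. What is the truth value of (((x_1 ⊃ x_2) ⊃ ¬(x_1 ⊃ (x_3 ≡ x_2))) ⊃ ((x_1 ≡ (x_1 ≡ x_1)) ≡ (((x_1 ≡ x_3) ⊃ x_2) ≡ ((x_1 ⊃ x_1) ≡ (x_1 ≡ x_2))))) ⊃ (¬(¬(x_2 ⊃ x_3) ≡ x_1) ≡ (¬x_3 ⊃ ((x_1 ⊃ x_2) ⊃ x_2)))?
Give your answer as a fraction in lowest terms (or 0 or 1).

1

x_1 ⊃ x_2 = 1/5 ⊃ 1/5 = 1
x_3 ≡ x_2 = 2/5 ≡ 1/5 = 1/5
x_1 ⊃ (x_3 ≡ x_2) = 1/5 ⊃ 1/5 = 1
¬(x_1 ⊃ (x_3 ≡ x_2)) = ¬1 = 0
(x_1 ⊃ x_2) ⊃ ¬(x_1 ⊃ (x_3 ≡ x_2)) = 1 ⊃ 0 = 0
x_1 ≡ x_1 = 1/5 ≡ 1/5 = 1
x_1 ≡ (x_1 ≡ x_1) = 1/5 ≡ 1 = 1/5
x_1 ≡ x_3 = 1/5 ≡ 2/5 = 1/5
(x_1 ≡ x_3) ⊃ x_2 = 1/5 ⊃ 1/5 = 1
x_1 ⊃ x_1 = 1/5 ⊃ 1/5 = 1
x_1 ≡ x_2 = 1/5 ≡ 1/5 = 1
(x_1 ⊃ x_1) ≡ (x_1 ≡ x_2) = 1 ≡ 1 = 1
((x_1 ≡ x_3) ⊃ x_2) ≡ ((x_1 ⊃ x_1) ≡ (x_1 ≡ x_2)) = 1 ≡ 1 = 1
(x_1 ≡ (x_1 ≡ x_1)) ≡ (((x_1 ≡ x_3) ⊃ x_2) ≡ ((x_1 ⊃ x_1) ≡ (x_1 ≡ x_2))) = 1/5 ≡ 1 = 1/5
((x_1 ⊃ x_2) ⊃ ¬(x_1 ⊃ (x_3 ≡ x_2))) ⊃ ((x_1 ≡ (x_1 ≡ x_1)) ≡ (((x_1 ≡ x_3) ⊃ x_2) ≡ ((x_1 ⊃ x_1) ≡ (x_1 ≡ x_2)))) = 0 ⊃ 1/5 = 1
x_2 ⊃ x_3 = 1/5 ⊃ 2/5 = 1
¬(x_2 ⊃ x_3) = ¬1 = 0
¬(x_2 ⊃ x_3) ≡ x_1 = 0 ≡ 1/5 = 0
¬(¬(x_2 ⊃ x_3) ≡ x_1) = ¬0 = 1
¬x_3 = ¬2/5 = 0
x_1 ⊃ x_2 = 1/5 ⊃ 1/5 = 1
(x_1 ⊃ x_2) ⊃ x_2 = 1 ⊃ 1/5 = 1/5
¬x_3 ⊃ ((x_1 ⊃ x_2) ⊃ x_2) = 0 ⊃ 1/5 = 1
¬(¬(x_2 ⊃ x_3) ≡ x_1) ≡ (¬x_3 ⊃ ((x_1 ⊃ x_2) ⊃ x_2)) = 1 ≡ 1 = 1
(((x_1 ⊃ x_2) ⊃ ¬(x_1 ⊃ (x_3 ≡ x_2))) ⊃ ((x_1 ≡ (x_1 ≡ x_1)) ≡ (((x_1 ≡ x_3) ⊃ x_2) ≡ ((x_1 ⊃ x_1) ≡ (x_1 ≡ x_2))))) ⊃ (¬(¬(x_2 ⊃ x_3) ≡ x_1) ≡ (¬x_3 ⊃ ((x_1 ⊃ x_2) ⊃ x_2))) = 1 ⊃ 1 = 1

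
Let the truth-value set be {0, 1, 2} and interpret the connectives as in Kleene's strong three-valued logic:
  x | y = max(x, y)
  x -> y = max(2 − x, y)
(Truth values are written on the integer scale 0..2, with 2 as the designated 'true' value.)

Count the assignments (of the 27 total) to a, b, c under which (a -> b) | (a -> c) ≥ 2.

19

value 2: 19 assignments (counts)
value 1: 7 assignments
value 0: 1 assignment
So 19 of the 27 assignments meet the threshold.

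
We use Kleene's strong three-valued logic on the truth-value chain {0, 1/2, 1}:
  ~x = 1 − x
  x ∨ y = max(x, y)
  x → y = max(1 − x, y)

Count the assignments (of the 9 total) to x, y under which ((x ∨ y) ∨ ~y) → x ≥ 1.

x = 0, y = 0 ↦ 0  <
x = 0, y = 1/2 ↦ 1/2  <
x = 0, y = 1 ↦ 0  <
x = 1/2, y = 0 ↦ 1/2  <
x = 1/2, y = 1/2 ↦ 1/2  <
x = 1/2, y = 1 ↦ 1/2  <
x = 1, y = 0 ↦ 1  ≥
x = 1, y = 1/2 ↦ 1  ≥
x = 1, y = 1 ↦ 1  ≥
So 3 of the 9 assignments meet the threshold.

3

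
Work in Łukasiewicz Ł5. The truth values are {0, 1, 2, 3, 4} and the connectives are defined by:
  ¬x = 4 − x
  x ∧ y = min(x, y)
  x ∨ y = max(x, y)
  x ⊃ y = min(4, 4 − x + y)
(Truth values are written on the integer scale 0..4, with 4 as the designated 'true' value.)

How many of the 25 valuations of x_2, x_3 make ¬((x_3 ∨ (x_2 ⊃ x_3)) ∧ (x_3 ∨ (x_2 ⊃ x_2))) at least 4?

value 4: 1 assignment (counts)
value 3: 2 assignments
value 2: 3 assignments
value 1: 4 assignments
value 0: 15 assignments
So 1 of the 25 assignments meets the threshold.

1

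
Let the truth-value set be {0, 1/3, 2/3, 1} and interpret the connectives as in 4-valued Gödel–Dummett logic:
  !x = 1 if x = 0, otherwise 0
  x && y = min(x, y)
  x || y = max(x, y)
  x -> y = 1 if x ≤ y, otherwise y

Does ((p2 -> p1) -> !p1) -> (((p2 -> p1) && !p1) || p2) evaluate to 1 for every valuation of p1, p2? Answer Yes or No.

Counterexample: take p1 = 0, p2 = 1/3.
p2 -> p1 = 1/3 -> 0 = 0
!p1 = !0 = 1
(p2 -> p1) -> !p1 = 0 -> 1 = 1
p2 -> p1 = 1/3 -> 0 = 0
!p1 = !0 = 1
(p2 -> p1) && !p1 = 0 && 1 = 0
((p2 -> p1) && !p1) || p2 = 0 || 1/3 = 1/3
((p2 -> p1) -> !p1) -> (((p2 -> p1) && !p1) || p2) = 1 -> 1/3 = 1/3
This gives 1/3 ≠ 1.

No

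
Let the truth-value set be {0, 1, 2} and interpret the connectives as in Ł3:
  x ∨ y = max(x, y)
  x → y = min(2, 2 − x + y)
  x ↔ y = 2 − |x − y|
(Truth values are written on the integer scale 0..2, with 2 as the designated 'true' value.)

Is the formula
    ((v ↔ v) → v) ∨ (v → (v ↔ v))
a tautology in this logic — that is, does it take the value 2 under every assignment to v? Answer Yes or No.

Yes

v = 0 ↦ 2
v = 1 ↦ 2
v = 2 ↦ 2
Every assignment gives a value ≥ 2.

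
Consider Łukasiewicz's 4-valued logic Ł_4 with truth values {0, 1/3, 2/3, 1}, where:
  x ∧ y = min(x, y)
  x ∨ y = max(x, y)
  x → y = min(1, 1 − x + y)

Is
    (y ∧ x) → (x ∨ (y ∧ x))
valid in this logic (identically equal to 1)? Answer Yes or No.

x = 0, y = 0 ↦ 1
x = 0, y = 1/3 ↦ 1
x = 0, y = 2/3 ↦ 1
x = 0, y = 1 ↦ 1
x = 1/3, y = 0 ↦ 1
x = 1/3, y = 1/3 ↦ 1
x = 1/3, y = 2/3 ↦ 1
x = 1/3, y = 1 ↦ 1
x = 2/3, y = 0 ↦ 1
x = 2/3, y = 1/3 ↦ 1
x = 2/3, y = 2/3 ↦ 1
x = 2/3, y = 1 ↦ 1
x = 1, y = 0 ↦ 1
x = 1, y = 1/3 ↦ 1
x = 1, y = 2/3 ↦ 1
x = 1, y = 1 ↦ 1
Every assignment gives a value ≥ 1.

Yes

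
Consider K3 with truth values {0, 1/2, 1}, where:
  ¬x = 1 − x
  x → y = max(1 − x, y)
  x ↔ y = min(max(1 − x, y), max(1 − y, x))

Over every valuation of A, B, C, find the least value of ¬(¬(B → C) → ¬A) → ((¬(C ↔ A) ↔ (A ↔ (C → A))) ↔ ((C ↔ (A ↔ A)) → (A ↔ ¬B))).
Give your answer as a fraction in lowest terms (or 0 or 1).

1/2

Take A = 1/2, B = 1/2, C = 0:
B → C = 1/2 → 0 = 1/2
¬(B → C) = ¬1/2 = 1/2
¬A = ¬1/2 = 1/2
¬(B → C) → ¬A = 1/2 → 1/2 = 1/2
¬(¬(B → C) → ¬A) = ¬1/2 = 1/2
C ↔ A = 0 ↔ 1/2 = 1/2
¬(C ↔ A) = ¬1/2 = 1/2
C → A = 0 → 1/2 = 1
A ↔ (C → A) = 1/2 ↔ 1 = 1/2
¬(C ↔ A) ↔ (A ↔ (C → A)) = 1/2 ↔ 1/2 = 1/2
A ↔ A = 1/2 ↔ 1/2 = 1/2
C ↔ (A ↔ A) = 0 ↔ 1/2 = 1/2
¬B = ¬1/2 = 1/2
A ↔ ¬B = 1/2 ↔ 1/2 = 1/2
(C ↔ (A ↔ A)) → (A ↔ ¬B) = 1/2 → 1/2 = 1/2
(¬(C ↔ A) ↔ (A ↔ (C → A))) ↔ ((C ↔ (A ↔ A)) → (A ↔ ¬B)) = 1/2 ↔ 1/2 = 1/2
¬(¬(B → C) → ¬A) → ((¬(C ↔ A) ↔ (A ↔ (C → A))) ↔ ((C ↔ (A ↔ A)) → (A ↔ ¬B))) = 1/2 → 1/2 = 1/2
No assignment yields a value below 1/2, so this is the minimum.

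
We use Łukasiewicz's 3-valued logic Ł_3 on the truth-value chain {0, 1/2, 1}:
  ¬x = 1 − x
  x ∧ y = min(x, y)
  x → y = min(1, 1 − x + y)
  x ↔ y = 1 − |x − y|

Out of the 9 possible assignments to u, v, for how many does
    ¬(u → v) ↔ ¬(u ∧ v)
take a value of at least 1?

3

u = 0, v = 0 ↦ 0  <
u = 0, v = 1/2 ↦ 0  <
u = 0, v = 1 ↦ 0  <
u = 1/2, v = 0 ↦ 1/2  <
u = 1/2, v = 1/2 ↦ 1/2  <
u = 1/2, v = 1 ↦ 1/2  <
u = 1, v = 0 ↦ 1  ≥
u = 1, v = 1/2 ↦ 1  ≥
u = 1, v = 1 ↦ 1  ≥
So 3 of the 9 assignments meet the threshold.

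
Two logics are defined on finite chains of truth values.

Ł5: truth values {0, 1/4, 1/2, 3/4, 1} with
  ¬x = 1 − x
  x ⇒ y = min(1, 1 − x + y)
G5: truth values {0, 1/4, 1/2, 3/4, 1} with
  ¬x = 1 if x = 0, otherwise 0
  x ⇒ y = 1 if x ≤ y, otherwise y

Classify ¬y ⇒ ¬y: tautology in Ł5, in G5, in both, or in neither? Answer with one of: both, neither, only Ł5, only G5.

In Ł5: every assignment gives 1 — tautology.
In G5: every assignment gives 1 — tautology.

both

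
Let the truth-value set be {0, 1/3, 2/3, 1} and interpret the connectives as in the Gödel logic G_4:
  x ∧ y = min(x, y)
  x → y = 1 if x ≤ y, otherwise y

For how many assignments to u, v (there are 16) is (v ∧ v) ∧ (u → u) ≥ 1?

u = 0, v = 0 ↦ 0  <
u = 0, v = 1/3 ↦ 1/3  <
u = 0, v = 2/3 ↦ 2/3  <
u = 0, v = 1 ↦ 1  ≥
u = 1/3, v = 0 ↦ 0  <
u = 1/3, v = 1/3 ↦ 1/3  <
u = 1/3, v = 2/3 ↦ 2/3  <
u = 1/3, v = 1 ↦ 1  ≥
u = 2/3, v = 0 ↦ 0  <
u = 2/3, v = 1/3 ↦ 1/3  <
u = 2/3, v = 2/3 ↦ 2/3  <
u = 2/3, v = 1 ↦ 1  ≥
u = 1, v = 0 ↦ 0  <
u = 1, v = 1/3 ↦ 1/3  <
u = 1, v = 2/3 ↦ 2/3  <
u = 1, v = 1 ↦ 1  ≥
So 4 of the 16 assignments meet the threshold.

4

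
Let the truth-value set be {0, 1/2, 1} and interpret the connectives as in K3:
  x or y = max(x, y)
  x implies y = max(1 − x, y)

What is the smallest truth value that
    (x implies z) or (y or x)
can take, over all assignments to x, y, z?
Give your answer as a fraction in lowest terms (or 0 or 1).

Take x = 1/2, y = 0, z = 0:
x implies z = 1/2 implies 0 = 1/2
y or x = 0 or 1/2 = 1/2
(x implies z) or (y or x) = 1/2 or 1/2 = 1/2
No assignment yields a value below 1/2, so this is the minimum.

1/2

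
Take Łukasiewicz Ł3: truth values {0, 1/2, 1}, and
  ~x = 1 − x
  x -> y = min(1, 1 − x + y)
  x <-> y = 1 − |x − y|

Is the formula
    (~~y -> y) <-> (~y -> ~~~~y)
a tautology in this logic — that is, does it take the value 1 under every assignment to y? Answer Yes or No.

Counterexample: take y = 0.
~y = ~0 = 1
~~y = ~1 = 0
~~y -> y = 0 -> 0 = 1
~y = ~0 = 1
~y = ~0 = 1
~~y = ~1 = 0
~~~y = ~0 = 1
~~~~y = ~1 = 0
~y -> ~~~~y = 1 -> 0 = 0
(~~y -> y) <-> (~y -> ~~~~y) = 1 <-> 0 = 0
This gives 0 ≠ 1.

No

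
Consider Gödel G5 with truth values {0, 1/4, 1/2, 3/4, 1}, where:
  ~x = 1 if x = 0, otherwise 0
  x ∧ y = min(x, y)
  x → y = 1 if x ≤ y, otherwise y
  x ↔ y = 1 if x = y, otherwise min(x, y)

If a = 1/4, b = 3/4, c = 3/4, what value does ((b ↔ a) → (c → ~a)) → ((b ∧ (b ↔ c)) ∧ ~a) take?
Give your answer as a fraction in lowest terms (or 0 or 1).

1

b ↔ a = 3/4 ↔ 1/4 = 1/4
~a = ~1/4 = 0
c → ~a = 3/4 → 0 = 0
(b ↔ a) → (c → ~a) = 1/4 → 0 = 0
b ↔ c = 3/4 ↔ 3/4 = 1
b ∧ (b ↔ c) = 3/4 ∧ 1 = 3/4
~a = ~1/4 = 0
(b ∧ (b ↔ c)) ∧ ~a = 3/4 ∧ 0 = 0
((b ↔ a) → (c → ~a)) → ((b ∧ (b ↔ c)) ∧ ~a) = 0 → 0 = 1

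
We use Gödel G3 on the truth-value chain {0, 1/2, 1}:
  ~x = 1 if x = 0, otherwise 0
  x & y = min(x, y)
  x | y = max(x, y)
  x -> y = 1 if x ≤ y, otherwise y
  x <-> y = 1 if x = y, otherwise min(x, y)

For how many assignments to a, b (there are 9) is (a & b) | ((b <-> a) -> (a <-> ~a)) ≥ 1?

a = 0, b = 0 ↦ 0  <
a = 0, b = 1/2 ↦ 1  ≥
a = 0, b = 1 ↦ 1  ≥
a = 1/2, b = 0 ↦ 1  ≥
a = 1/2, b = 1/2 ↦ 1/2  <
a = 1/2, b = 1 ↦ 1/2  <
a = 1, b = 0 ↦ 1  ≥
a = 1, b = 1/2 ↦ 1/2  <
a = 1, b = 1 ↦ 1  ≥
So 5 of the 9 assignments meet the threshold.

5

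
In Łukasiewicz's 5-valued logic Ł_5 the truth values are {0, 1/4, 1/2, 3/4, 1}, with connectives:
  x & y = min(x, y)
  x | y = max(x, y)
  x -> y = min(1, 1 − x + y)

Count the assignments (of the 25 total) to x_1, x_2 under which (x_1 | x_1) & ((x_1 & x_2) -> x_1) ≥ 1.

value 1: 5 assignments (counts)
value 3/4: 5 assignments
value 1/2: 5 assignments
value 1/4: 5 assignments
value 0: 5 assignments
So 5 of the 25 assignments meet the threshold.

5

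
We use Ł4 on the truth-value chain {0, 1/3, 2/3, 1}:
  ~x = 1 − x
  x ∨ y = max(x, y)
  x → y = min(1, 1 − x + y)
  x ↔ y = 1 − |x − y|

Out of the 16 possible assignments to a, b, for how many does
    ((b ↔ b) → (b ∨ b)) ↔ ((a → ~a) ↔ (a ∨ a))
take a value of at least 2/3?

a = 0, b = 0 ↦ 1  ≥
a = 0, b = 1/3 ↦ 2/3  ≥
a = 0, b = 2/3 ↦ 1/3  <
a = 0, b = 1 ↦ 0  <
a = 1/3, b = 0 ↦ 2/3  ≥
a = 1/3, b = 1/3 ↦ 1  ≥
a = 1/3, b = 2/3 ↦ 2/3  ≥
a = 1/3, b = 1 ↦ 1/3  <
a = 2/3, b = 0 ↦ 0  <
a = 2/3, b = 1/3 ↦ 1/3  <
a = 2/3, b = 2/3 ↦ 2/3  ≥
a = 2/3, b = 1 ↦ 1  ≥
a = 1, b = 0 ↦ 1  ≥
a = 1, b = 1/3 ↦ 2/3  ≥
a = 1, b = 2/3 ↦ 1/3  <
a = 1, b = 1 ↦ 0  <
So 9 of the 16 assignments meet the threshold.

9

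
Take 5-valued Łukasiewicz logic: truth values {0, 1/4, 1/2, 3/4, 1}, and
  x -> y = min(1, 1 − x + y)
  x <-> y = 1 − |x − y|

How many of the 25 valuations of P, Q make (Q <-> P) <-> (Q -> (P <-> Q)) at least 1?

9

value 1: 9 assignments (counts)
value 3/4: 9 assignments
value 1/2: 4 assignments
value 1/4: 2 assignments
value 0: 1 assignment
So 9 of the 25 assignments meet the threshold.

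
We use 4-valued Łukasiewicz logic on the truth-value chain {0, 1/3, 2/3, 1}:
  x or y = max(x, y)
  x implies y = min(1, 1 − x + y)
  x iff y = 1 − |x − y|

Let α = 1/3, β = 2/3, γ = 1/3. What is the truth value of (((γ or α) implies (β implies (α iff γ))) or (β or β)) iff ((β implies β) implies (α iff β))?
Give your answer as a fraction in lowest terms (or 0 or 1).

2/3

γ or α = 1/3 or 1/3 = 1/3
α iff γ = 1/3 iff 1/3 = 1
β implies (α iff γ) = 2/3 implies 1 = 1
(γ or α) implies (β implies (α iff γ)) = 1/3 implies 1 = 1
β or β = 2/3 or 2/3 = 2/3
((γ or α) implies (β implies (α iff γ))) or (β or β) = 1 or 2/3 = 1
β implies β = 2/3 implies 2/3 = 1
α iff β = 1/3 iff 2/3 = 2/3
(β implies β) implies (α iff β) = 1 implies 2/3 = 2/3
(((γ or α) implies (β implies (α iff γ))) or (β or β)) iff ((β implies β) implies (α iff β)) = 1 iff 2/3 = 2/3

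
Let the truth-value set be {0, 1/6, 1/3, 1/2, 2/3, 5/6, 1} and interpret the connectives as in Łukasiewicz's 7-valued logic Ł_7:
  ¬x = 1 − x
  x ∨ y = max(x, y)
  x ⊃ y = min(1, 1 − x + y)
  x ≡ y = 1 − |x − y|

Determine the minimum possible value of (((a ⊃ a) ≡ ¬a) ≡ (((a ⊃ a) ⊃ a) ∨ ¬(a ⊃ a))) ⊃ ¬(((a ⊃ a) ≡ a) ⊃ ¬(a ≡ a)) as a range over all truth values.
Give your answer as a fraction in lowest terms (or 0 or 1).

Take a = 1/2:
a ⊃ a = 1/2 ⊃ 1/2 = 1
¬a = ¬1/2 = 1/2
(a ⊃ a) ≡ ¬a = 1 ≡ 1/2 = 1/2
a ⊃ a = 1/2 ⊃ 1/2 = 1
(a ⊃ a) ⊃ a = 1 ⊃ 1/2 = 1/2
a ⊃ a = 1/2 ⊃ 1/2 = 1
¬(a ⊃ a) = ¬1 = 0
((a ⊃ a) ⊃ a) ∨ ¬(a ⊃ a) = 1/2 ∨ 0 = 1/2
((a ⊃ a) ≡ ¬a) ≡ (((a ⊃ a) ⊃ a) ∨ ¬(a ⊃ a)) = 1/2 ≡ 1/2 = 1
a ⊃ a = 1/2 ⊃ 1/2 = 1
(a ⊃ a) ≡ a = 1 ≡ 1/2 = 1/2
a ≡ a = 1/2 ≡ 1/2 = 1
¬(a ≡ a) = ¬1 = 0
((a ⊃ a) ≡ a) ⊃ ¬(a ≡ a) = 1/2 ⊃ 0 = 1/2
¬(((a ⊃ a) ≡ a) ⊃ ¬(a ≡ a)) = ¬1/2 = 1/2
(((a ⊃ a) ≡ ¬a) ≡ (((a ⊃ a) ⊃ a) ∨ ¬(a ⊃ a))) ⊃ ¬(((a ⊃ a) ≡ a) ⊃ ¬(a ≡ a)) = 1 ⊃ 1/2 = 1/2
No assignment yields a value below 1/2, so this is the minimum.

1/2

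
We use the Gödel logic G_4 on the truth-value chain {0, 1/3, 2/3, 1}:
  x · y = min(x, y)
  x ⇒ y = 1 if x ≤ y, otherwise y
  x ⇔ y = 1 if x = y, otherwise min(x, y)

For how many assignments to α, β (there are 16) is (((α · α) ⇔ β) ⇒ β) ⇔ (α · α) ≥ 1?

7

α = 0, β = 0 ↦ 1  ≥
α = 0, β = 1/3 ↦ 0  <
α = 0, β = 2/3 ↦ 0  <
α = 0, β = 1 ↦ 0  <
α = 1/3, β = 0 ↦ 1/3  <
α = 1/3, β = 1/3 ↦ 1  ≥
α = 1/3, β = 2/3 ↦ 1/3  <
α = 1/3, β = 1 ↦ 1/3  <
α = 2/3, β = 0 ↦ 2/3  <
α = 2/3, β = 1/3 ↦ 2/3  <
α = 2/3, β = 2/3 ↦ 1  ≥
α = 2/3, β = 1 ↦ 2/3  <
α = 1, β = 0 ↦ 1  ≥
α = 1, β = 1/3 ↦ 1  ≥
α = 1, β = 2/3 ↦ 1  ≥
α = 1, β = 1 ↦ 1  ≥
So 7 of the 16 assignments meet the threshold.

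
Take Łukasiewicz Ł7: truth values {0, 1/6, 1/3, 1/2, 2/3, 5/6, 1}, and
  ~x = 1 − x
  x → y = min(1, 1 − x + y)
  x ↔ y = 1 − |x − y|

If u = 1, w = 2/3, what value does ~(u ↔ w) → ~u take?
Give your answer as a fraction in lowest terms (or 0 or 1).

u ↔ w = 1 ↔ 2/3 = 2/3
~(u ↔ w) = ~2/3 = 1/3
~u = ~1 = 0
~(u ↔ w) → ~u = 1/3 → 0 = 2/3

2/3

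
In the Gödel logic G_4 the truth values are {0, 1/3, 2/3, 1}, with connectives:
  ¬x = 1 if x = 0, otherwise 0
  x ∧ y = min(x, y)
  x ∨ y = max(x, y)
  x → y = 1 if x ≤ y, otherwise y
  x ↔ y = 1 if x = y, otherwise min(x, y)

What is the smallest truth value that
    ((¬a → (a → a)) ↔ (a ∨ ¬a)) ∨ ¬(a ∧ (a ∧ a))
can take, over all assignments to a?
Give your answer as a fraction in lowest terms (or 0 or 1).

1/3

Take a = 1/3:
¬a = ¬1/3 = 0
a → a = 1/3 → 1/3 = 1
¬a → (a → a) = 0 → 1 = 1
¬a = ¬1/3 = 0
a ∨ ¬a = 1/3 ∨ 0 = 1/3
(¬a → (a → a)) ↔ (a ∨ ¬a) = 1 ↔ 1/3 = 1/3
a ∧ a = 1/3 ∧ 1/3 = 1/3
a ∧ (a ∧ a) = 1/3 ∧ 1/3 = 1/3
¬(a ∧ (a ∧ a)) = ¬1/3 = 0
((¬a → (a → a)) ↔ (a ∨ ¬a)) ∨ ¬(a ∧ (a ∧ a)) = 1/3 ∨ 0 = 1/3
No assignment yields a value below 1/3, so this is the minimum.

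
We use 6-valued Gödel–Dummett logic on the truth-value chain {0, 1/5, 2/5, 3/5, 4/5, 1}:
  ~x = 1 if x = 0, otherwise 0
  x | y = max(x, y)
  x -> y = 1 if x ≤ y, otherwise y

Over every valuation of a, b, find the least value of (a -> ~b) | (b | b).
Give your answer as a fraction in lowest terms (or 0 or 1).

Take a = 1/5, b = 1/5:
~b = ~1/5 = 0
a -> ~b = 1/5 -> 0 = 0
b | b = 1/5 | 1/5 = 1/5
(a -> ~b) | (b | b) = 0 | 1/5 = 1/5
No assignment yields a value below 1/5, so this is the minimum.

1/5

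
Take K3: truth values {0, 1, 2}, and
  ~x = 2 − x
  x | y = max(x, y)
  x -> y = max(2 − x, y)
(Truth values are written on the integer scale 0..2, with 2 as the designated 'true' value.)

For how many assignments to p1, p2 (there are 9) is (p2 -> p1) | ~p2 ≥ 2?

p1 = 0, p2 = 0 ↦ 2  ≥
p1 = 0, p2 = 1 ↦ 1  <
p1 = 0, p2 = 2 ↦ 0  <
p1 = 1, p2 = 0 ↦ 2  ≥
p1 = 1, p2 = 1 ↦ 1  <
p1 = 1, p2 = 2 ↦ 1  <
p1 = 2, p2 = 0 ↦ 2  ≥
p1 = 2, p2 = 1 ↦ 2  ≥
p1 = 2, p2 = 2 ↦ 2  ≥
So 5 of the 9 assignments meet the threshold.

5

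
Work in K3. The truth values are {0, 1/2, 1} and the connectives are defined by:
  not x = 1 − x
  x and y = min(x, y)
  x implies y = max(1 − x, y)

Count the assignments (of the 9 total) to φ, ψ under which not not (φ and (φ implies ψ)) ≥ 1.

φ = 0, ψ = 0 ↦ 0  <
φ = 0, ψ = 1/2 ↦ 0  <
φ = 0, ψ = 1 ↦ 0  <
φ = 1/2, ψ = 0 ↦ 1/2  <
φ = 1/2, ψ = 1/2 ↦ 1/2  <
φ = 1/2, ψ = 1 ↦ 1/2  <
φ = 1, ψ = 0 ↦ 0  <
φ = 1, ψ = 1/2 ↦ 1/2  <
φ = 1, ψ = 1 ↦ 1  ≥
So 1 of the 9 assignments meets the threshold.

1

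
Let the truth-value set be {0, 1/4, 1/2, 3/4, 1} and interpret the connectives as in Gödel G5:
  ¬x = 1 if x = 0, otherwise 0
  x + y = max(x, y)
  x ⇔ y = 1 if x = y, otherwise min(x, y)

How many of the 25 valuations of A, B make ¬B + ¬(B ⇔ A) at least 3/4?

value 1: 9 assignments (counts)
value 0: 16 assignments
So 9 of the 25 assignments meet the threshold.

9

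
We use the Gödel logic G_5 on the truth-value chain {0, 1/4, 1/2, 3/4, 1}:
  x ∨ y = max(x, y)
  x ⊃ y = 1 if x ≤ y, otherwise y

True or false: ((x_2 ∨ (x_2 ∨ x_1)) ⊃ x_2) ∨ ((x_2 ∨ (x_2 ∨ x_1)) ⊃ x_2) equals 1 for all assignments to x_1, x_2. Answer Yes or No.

No

Counterexample: take x_1 = 1/4, x_2 = 0.
x_2 ∨ x_1 = 0 ∨ 1/4 = 1/4
x_2 ∨ (x_2 ∨ x_1) = 0 ∨ 1/4 = 1/4
(x_2 ∨ (x_2 ∨ x_1)) ⊃ x_2 = 1/4 ⊃ 0 = 0
x_2 ∨ x_1 = 0 ∨ 1/4 = 1/4
x_2 ∨ (x_2 ∨ x_1) = 0 ∨ 1/4 = 1/4
(x_2 ∨ (x_2 ∨ x_1)) ⊃ x_2 = 1/4 ⊃ 0 = 0
((x_2 ∨ (x_2 ∨ x_1)) ⊃ x_2) ∨ ((x_2 ∨ (x_2 ∨ x_1)) ⊃ x_2) = 0 ∨ 0 = 0
This gives 0 ≠ 1.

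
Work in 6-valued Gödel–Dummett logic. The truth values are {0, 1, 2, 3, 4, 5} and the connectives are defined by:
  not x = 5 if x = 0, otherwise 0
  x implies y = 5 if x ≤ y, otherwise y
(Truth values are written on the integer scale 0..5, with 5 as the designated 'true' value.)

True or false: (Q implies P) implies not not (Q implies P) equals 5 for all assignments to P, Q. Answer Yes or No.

At P = 2, Q = 3, for instance:
Q implies P = 3 implies 2 = 2
not (Q implies P) = not 2 = 0
not not (Q implies P) = not 0 = 5
(Q implies P) implies not not (Q implies P) = 2 implies 5 = 5
and checking the remaining 35 assignments likewise gives ≥ 5 in every case.

Yes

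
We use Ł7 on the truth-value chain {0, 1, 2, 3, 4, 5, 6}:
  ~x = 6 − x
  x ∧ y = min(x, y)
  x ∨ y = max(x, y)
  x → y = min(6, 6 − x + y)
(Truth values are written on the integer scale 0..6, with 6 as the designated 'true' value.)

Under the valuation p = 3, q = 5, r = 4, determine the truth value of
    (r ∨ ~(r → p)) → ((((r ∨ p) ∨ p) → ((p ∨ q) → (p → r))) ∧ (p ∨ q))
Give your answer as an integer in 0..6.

r → p = 4 → 3 = 5
~(r → p) = ~5 = 1
r ∨ ~(r → p) = 4 ∨ 1 = 4
r ∨ p = 4 ∨ 3 = 4
(r ∨ p) ∨ p = 4 ∨ 3 = 4
p ∨ q = 3 ∨ 5 = 5
p → r = 3 → 4 = 6
(p ∨ q) → (p → r) = 5 → 6 = 6
((r ∨ p) ∨ p) → ((p ∨ q) → (p → r)) = 4 → 6 = 6
p ∨ q = 3 ∨ 5 = 5
(((r ∨ p) ∨ p) → ((p ∨ q) → (p → r))) ∧ (p ∨ q) = 6 ∧ 5 = 5
(r ∨ ~(r → p)) → ((((r ∨ p) ∨ p) → ((p ∨ q) → (p → r))) ∧ (p ∨ q)) = 4 → 5 = 6

6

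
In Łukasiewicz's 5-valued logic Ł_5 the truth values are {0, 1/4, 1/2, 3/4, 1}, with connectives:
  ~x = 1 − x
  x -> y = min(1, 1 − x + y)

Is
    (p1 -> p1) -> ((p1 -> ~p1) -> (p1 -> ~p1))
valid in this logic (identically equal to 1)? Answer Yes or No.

p1 = 0 ↦ 1
p1 = 1/4 ↦ 1
p1 = 1/2 ↦ 1
p1 = 3/4 ↦ 1
p1 = 1 ↦ 1
Every assignment gives a value ≥ 1.

Yes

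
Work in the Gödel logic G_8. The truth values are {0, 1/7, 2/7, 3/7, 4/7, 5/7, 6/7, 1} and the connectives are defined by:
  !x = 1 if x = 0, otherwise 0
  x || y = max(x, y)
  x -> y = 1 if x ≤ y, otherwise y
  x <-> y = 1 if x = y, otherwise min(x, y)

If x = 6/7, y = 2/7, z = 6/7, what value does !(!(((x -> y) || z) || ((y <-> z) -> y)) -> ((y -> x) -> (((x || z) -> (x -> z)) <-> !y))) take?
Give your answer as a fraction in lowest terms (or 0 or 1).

x -> y = 6/7 -> 2/7 = 2/7
(x -> y) || z = 2/7 || 6/7 = 6/7
y <-> z = 2/7 <-> 6/7 = 2/7
(y <-> z) -> y = 2/7 -> 2/7 = 1
((x -> y) || z) || ((y <-> z) -> y) = 6/7 || 1 = 1
!(((x -> y) || z) || ((y <-> z) -> y)) = !1 = 0
y -> x = 2/7 -> 6/7 = 1
x || z = 6/7 || 6/7 = 6/7
x -> z = 6/7 -> 6/7 = 1
(x || z) -> (x -> z) = 6/7 -> 1 = 1
!y = !2/7 = 0
((x || z) -> (x -> z)) <-> !y = 1 <-> 0 = 0
(y -> x) -> (((x || z) -> (x -> z)) <-> !y) = 1 -> 0 = 0
!(((x -> y) || z) || ((y <-> z) -> y)) -> ((y -> x) -> (((x || z) -> (x -> z)) <-> !y)) = 0 -> 0 = 1
!(!(((x -> y) || z) || ((y <-> z) -> y)) -> ((y -> x) -> (((x || z) -> (x -> z)) <-> !y))) = !1 = 0

0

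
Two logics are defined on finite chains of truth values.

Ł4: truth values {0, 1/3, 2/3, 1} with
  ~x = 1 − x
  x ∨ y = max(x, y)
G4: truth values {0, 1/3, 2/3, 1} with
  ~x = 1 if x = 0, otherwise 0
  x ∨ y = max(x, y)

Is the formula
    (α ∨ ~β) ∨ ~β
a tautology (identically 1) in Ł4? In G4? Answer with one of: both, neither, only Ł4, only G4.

neither

In Ł4: at α = 0, β = 1/3 the value is 2/3 — not a tautology.
In G4: at α = 0, β = 1/3 the value is 0 — not a tautology.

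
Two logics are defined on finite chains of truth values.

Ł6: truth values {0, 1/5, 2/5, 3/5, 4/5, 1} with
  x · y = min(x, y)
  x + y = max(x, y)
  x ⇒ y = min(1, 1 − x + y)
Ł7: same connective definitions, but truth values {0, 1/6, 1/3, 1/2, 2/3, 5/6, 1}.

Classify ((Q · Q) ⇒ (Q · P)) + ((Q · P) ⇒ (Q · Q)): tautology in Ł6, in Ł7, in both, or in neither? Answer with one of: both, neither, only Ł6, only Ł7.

both

In Ł6: every assignment gives 1 — tautology.
In Ł7: every assignment gives 1 — tautology.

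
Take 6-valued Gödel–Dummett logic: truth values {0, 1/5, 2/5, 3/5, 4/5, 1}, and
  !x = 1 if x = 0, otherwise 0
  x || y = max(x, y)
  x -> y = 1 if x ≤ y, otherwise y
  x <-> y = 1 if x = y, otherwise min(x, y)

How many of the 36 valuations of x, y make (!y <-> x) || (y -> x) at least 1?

value 1: 26 assignments (counts)
value 4/5: 1 assignment
value 3/5: 2 assignments
value 2/5: 3 assignments
value 1/5: 4 assignments
So 26 of the 36 assignments meet the threshold.

26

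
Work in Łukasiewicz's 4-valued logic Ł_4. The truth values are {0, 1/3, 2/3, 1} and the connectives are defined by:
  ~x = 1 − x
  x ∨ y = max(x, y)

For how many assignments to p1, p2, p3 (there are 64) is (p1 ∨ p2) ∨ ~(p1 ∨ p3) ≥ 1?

31

value 1: 31 assignments (counts)
value 2/3: 25 assignments
value 1/3: 7 assignments
value 0: 1 assignment
So 31 of the 64 assignments meet the threshold.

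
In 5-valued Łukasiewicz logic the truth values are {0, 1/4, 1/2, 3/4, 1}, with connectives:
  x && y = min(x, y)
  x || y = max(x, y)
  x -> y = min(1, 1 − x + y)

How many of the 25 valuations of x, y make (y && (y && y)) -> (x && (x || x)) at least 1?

15

value 1: 15 assignments (counts)
value 3/4: 4 assignments
value 1/2: 3 assignments
value 1/4: 2 assignments
value 0: 1 assignment
So 15 of the 25 assignments meet the threshold.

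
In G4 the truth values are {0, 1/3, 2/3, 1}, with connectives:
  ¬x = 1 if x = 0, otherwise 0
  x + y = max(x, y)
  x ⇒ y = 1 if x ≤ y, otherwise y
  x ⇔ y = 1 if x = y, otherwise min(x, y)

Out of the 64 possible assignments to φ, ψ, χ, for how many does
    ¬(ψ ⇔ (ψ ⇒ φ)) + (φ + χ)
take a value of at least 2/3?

value 1: 46 assignments (counts)
value 2/3: 12 assignments (counts)
value 1/3: 6 assignments
So 58 of the 64 assignments meet the threshold.

58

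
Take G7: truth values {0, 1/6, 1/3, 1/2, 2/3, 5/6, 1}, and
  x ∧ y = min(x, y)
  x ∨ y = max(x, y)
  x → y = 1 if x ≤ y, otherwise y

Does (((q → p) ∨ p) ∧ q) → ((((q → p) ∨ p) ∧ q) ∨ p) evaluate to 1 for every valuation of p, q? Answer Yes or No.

At p = 0, q = 5/6, for instance:
q → p = 5/6 → 0 = 0
(q → p) ∨ p = 0 ∨ 0 = 0
((q → p) ∨ p) ∧ q = 0 ∧ 5/6 = 0
(((q → p) ∨ p) ∧ q) ∨ p = 0 ∨ 0 = 0
(((q → p) ∨ p) ∧ q) → ((((q → p) ∨ p) ∧ q) ∨ p) = 0 → 0 = 1
and checking the remaining 48 assignments likewise gives ≥ 1 in every case.

Yes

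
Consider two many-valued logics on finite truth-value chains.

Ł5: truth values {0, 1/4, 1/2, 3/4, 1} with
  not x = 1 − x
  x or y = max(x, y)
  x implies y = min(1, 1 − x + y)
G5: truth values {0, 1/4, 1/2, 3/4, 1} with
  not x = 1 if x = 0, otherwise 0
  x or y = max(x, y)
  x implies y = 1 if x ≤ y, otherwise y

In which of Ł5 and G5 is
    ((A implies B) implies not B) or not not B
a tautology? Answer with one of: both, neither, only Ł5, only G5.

In Ł5: at A = 0, B = 1/4 the value is 3/4 — not a tautology.
In G5: every assignment gives 1 — tautology.

only G5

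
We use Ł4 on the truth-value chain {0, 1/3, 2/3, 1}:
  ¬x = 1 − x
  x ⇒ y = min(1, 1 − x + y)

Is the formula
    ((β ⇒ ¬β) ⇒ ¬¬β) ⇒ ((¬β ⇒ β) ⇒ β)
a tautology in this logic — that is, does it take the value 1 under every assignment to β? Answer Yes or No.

No

Counterexample: take β = 2/3.
¬β = ¬2/3 = 1/3
β ⇒ ¬β = 2/3 ⇒ 1/3 = 2/3
¬β = ¬2/3 = 1/3
¬¬β = ¬1/3 = 2/3
(β ⇒ ¬β) ⇒ ¬¬β = 2/3 ⇒ 2/3 = 1
¬β = ¬2/3 = 1/3
¬β ⇒ β = 1/3 ⇒ 2/3 = 1
(¬β ⇒ β) ⇒ β = 1 ⇒ 2/3 = 2/3
((β ⇒ ¬β) ⇒ ¬¬β) ⇒ ((¬β ⇒ β) ⇒ β) = 1 ⇒ 2/3 = 2/3
This gives 2/3 ≠ 1.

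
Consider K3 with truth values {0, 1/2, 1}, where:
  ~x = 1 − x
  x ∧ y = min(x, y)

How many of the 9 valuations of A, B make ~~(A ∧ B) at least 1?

1

A = 0, B = 0 ↦ 0  <
A = 0, B = 1/2 ↦ 0  <
A = 0, B = 1 ↦ 0  <
A = 1/2, B = 0 ↦ 0  <
A = 1/2, B = 1/2 ↦ 1/2  <
A = 1/2, B = 1 ↦ 1/2  <
A = 1, B = 0 ↦ 0  <
A = 1, B = 1/2 ↦ 1/2  <
A = 1, B = 1 ↦ 1  ≥
So 1 of the 9 assignments meets the threshold.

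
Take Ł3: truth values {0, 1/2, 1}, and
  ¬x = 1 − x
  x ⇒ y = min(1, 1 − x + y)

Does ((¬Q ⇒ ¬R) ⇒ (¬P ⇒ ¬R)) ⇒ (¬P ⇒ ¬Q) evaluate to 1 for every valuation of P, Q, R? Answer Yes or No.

No

Counterexample: take P = 0, Q = 1/2, R = 0.
¬Q = ¬1/2 = 1/2
¬R = ¬0 = 1
¬Q ⇒ ¬R = 1/2 ⇒ 1 = 1
¬P = ¬0 = 1
¬P ⇒ ¬R = 1 ⇒ 1 = 1
(¬Q ⇒ ¬R) ⇒ (¬P ⇒ ¬R) = 1 ⇒ 1 = 1
¬P ⇒ ¬Q = 1 ⇒ 1/2 = 1/2
((¬Q ⇒ ¬R) ⇒ (¬P ⇒ ¬R)) ⇒ (¬P ⇒ ¬Q) = 1 ⇒ 1/2 = 1/2
This gives 1/2 ≠ 1.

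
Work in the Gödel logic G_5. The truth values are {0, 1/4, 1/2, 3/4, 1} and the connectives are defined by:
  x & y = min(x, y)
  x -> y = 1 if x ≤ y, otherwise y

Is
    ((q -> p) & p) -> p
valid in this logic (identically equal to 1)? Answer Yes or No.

Yes

At p = 3/4, q = 1, for instance:
q -> p = 1 -> 3/4 = 3/4
(q -> p) & p = 3/4 & 3/4 = 3/4
((q -> p) & p) -> p = 3/4 -> 3/4 = 1
and checking the remaining 24 assignments likewise gives ≥ 1 in every case.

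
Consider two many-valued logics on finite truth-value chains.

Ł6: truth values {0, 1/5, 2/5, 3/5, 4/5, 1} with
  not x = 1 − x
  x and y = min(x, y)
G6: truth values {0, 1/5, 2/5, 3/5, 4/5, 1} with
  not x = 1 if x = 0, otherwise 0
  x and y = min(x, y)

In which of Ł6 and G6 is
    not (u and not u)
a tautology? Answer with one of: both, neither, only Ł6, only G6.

In Ł6: at u = 1/5 the value is 4/5 — not a tautology.
In G6: every assignment gives 1 — tautology.

only G6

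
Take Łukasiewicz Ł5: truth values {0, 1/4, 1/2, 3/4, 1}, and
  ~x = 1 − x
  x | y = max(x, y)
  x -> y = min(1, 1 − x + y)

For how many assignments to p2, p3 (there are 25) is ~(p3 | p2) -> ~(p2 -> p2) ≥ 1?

9

value 1: 9 assignments (counts)
value 3/4: 7 assignments
value 1/2: 5 assignments
value 1/4: 3 assignments
value 0: 1 assignment
So 9 of the 25 assignments meet the threshold.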